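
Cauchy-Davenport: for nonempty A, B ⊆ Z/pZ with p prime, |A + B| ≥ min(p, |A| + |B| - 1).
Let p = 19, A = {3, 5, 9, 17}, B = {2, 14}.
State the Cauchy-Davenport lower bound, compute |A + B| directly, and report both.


Cauchy-Davenport: |A + B| ≥ min(p, |A| + |B| - 1) for A, B nonempty in Z/pZ.
|A| = 4, |B| = 2, p = 19.
CD lower bound = min(19, 4 + 2 - 1) = min(19, 5) = 5.
Compute A + B mod 19 directly:
a = 3: 3+2=5, 3+14=17
a = 5: 5+2=7, 5+14=0
a = 9: 9+2=11, 9+14=4
a = 17: 17+2=0, 17+14=12
A + B = {0, 4, 5, 7, 11, 12, 17}, so |A + B| = 7.
Verify: 7 ≥ 5? Yes ✓.

CD lower bound = 5, actual |A + B| = 7.


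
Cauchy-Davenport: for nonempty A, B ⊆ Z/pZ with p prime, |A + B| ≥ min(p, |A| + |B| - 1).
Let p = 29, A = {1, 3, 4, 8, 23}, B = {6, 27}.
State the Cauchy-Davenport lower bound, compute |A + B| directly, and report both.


Cauchy-Davenport: |A + B| ≥ min(p, |A| + |B| - 1) for A, B nonempty in Z/pZ.
|A| = 5, |B| = 2, p = 29.
CD lower bound = min(29, 5 + 2 - 1) = min(29, 6) = 6.
Compute A + B mod 29 directly:
a = 1: 1+6=7, 1+27=28
a = 3: 3+6=9, 3+27=1
a = 4: 4+6=10, 4+27=2
a = 8: 8+6=14, 8+27=6
a = 23: 23+6=0, 23+27=21
A + B = {0, 1, 2, 6, 7, 9, 10, 14, 21, 28}, so |A + B| = 10.
Verify: 10 ≥ 6? Yes ✓.

CD lower bound = 6, actual |A + B| = 10.


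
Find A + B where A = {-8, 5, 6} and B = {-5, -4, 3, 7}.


A + B = {a + b : a ∈ A, b ∈ B}.
Enumerate all |A|·|B| = 3·4 = 12 pairs (a, b) and collect distinct sums.
a = -8: -8+-5=-13, -8+-4=-12, -8+3=-5, -8+7=-1
a = 5: 5+-5=0, 5+-4=1, 5+3=8, 5+7=12
a = 6: 6+-5=1, 6+-4=2, 6+3=9, 6+7=13
Collecting distinct sums: A + B = {-13, -12, -5, -1, 0, 1, 2, 8, 9, 12, 13}
|A + B| = 11

A + B = {-13, -12, -5, -1, 0, 1, 2, 8, 9, 12, 13}


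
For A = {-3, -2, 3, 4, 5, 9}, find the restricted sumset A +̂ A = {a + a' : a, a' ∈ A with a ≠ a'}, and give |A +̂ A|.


Restricted sumset: A +̂ A = {a + a' : a ∈ A, a' ∈ A, a ≠ a'}.
Equivalently, take A + A and drop any sum 2a that is achievable ONLY as a + a for a ∈ A (i.e. sums representable only with equal summands).
Enumerate pairs (a, a') with a < a' (symmetric, so each unordered pair gives one sum; this covers all a ≠ a'):
  -3 + -2 = -5
  -3 + 3 = 0
  -3 + 4 = 1
  -3 + 5 = 2
  -3 + 9 = 6
  -2 + 3 = 1
  -2 + 4 = 2
  -2 + 5 = 3
  -2 + 9 = 7
  3 + 4 = 7
  3 + 5 = 8
  3 + 9 = 12
  4 + 5 = 9
  4 + 9 = 13
  5 + 9 = 14
Collected distinct sums: {-5, 0, 1, 2, 3, 6, 7, 8, 9, 12, 13, 14}
|A +̂ A| = 12
(Reference bound: |A +̂ A| ≥ 2|A| - 3 for |A| ≥ 2, with |A| = 6 giving ≥ 9.)

|A +̂ A| = 12


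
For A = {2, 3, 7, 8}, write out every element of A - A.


A - A = {a - a' : a, a' ∈ A}.
Compute a - a' for each ordered pair (a, a'):
a = 2: 2-2=0, 2-3=-1, 2-7=-5, 2-8=-6
a = 3: 3-2=1, 3-3=0, 3-7=-4, 3-8=-5
a = 7: 7-2=5, 7-3=4, 7-7=0, 7-8=-1
a = 8: 8-2=6, 8-3=5, 8-7=1, 8-8=0
Collecting distinct values (and noting 0 appears from a-a):
A - A = {-6, -5, -4, -1, 0, 1, 4, 5, 6}
|A - A| = 9

A - A = {-6, -5, -4, -1, 0, 1, 4, 5, 6}


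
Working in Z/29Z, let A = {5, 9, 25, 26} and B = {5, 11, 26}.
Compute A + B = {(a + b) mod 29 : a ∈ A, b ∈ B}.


Work in Z/29Z: reduce every sum a + b modulo 29.
Enumerate all 12 pairs:
a = 5: 5+5=10, 5+11=16, 5+26=2
a = 9: 9+5=14, 9+11=20, 9+26=6
a = 25: 25+5=1, 25+11=7, 25+26=22
a = 26: 26+5=2, 26+11=8, 26+26=23
Distinct residues collected: {1, 2, 6, 7, 8, 10, 14, 16, 20, 22, 23}
|A + B| = 11 (out of 29 total residues).

A + B = {1, 2, 6, 7, 8, 10, 14, 16, 20, 22, 23}


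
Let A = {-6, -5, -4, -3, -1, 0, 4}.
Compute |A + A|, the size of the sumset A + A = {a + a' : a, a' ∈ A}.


A + A = {a + a' : a, a' ∈ A}; |A| = 7.
General bounds: 2|A| - 1 ≤ |A + A| ≤ |A|(|A|+1)/2, i.e. 13 ≤ |A + A| ≤ 28.
Lower bound 2|A|-1 is attained iff A is an arithmetic progression.
Enumerate sums a + a' for a ≤ a' (symmetric, so this suffices):
a = -6: -6+-6=-12, -6+-5=-11, -6+-4=-10, -6+-3=-9, -6+-1=-7, -6+0=-6, -6+4=-2
a = -5: -5+-5=-10, -5+-4=-9, -5+-3=-8, -5+-1=-6, -5+0=-5, -5+4=-1
a = -4: -4+-4=-8, -4+-3=-7, -4+-1=-5, -4+0=-4, -4+4=0
a = -3: -3+-3=-6, -3+-1=-4, -3+0=-3, -3+4=1
a = -1: -1+-1=-2, -1+0=-1, -1+4=3
a = 0: 0+0=0, 0+4=4
a = 4: 4+4=8
Distinct sums: {-12, -11, -10, -9, -8, -7, -6, -5, -4, -3, -2, -1, 0, 1, 3, 4, 8}
|A + A| = 17

|A + A| = 17


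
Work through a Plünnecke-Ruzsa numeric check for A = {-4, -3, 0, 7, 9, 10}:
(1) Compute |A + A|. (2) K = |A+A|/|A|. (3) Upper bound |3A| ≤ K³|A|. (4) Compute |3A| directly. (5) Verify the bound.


|A| = 6.
Step 1: Compute A + A by enumerating all 36 pairs.
A + A = {-8, -7, -6, -4, -3, 0, 3, 4, 5, 6, 7, 9, 10, 14, 16, 17, 18, 19, 20}, so |A + A| = 19.
Step 2: Doubling constant K = |A + A|/|A| = 19/6 = 19/6 ≈ 3.1667.
Step 3: Plünnecke-Ruzsa gives |3A| ≤ K³·|A| = (3.1667)³ · 6 ≈ 190.5278.
Step 4: Compute 3A = A + A + A directly by enumerating all triples (a,b,c) ∈ A³; |3A| = 39.
Step 5: Check 39 ≤ 190.5278? Yes ✓.

K = 19/6, Plünnecke-Ruzsa bound K³|A| ≈ 190.5278, |3A| = 39, inequality holds.


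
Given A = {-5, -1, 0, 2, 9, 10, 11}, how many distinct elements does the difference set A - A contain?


A - A = {a - a' : a, a' ∈ A}; |A| = 7.
Bounds: 2|A|-1 ≤ |A - A| ≤ |A|² - |A| + 1, i.e. 13 ≤ |A - A| ≤ 43.
Note: 0 ∈ A - A always (from a - a). The set is symmetric: if d ∈ A - A then -d ∈ A - A.
Enumerate nonzero differences d = a - a' with a > a' (then include -d):
Positive differences: {1, 2, 3, 4, 5, 7, 8, 9, 10, 11, 12, 14, 15, 16}
Full difference set: {0} ∪ (positive diffs) ∪ (negative diffs).
|A - A| = 1 + 2·14 = 29 (matches direct enumeration: 29).

|A - A| = 29


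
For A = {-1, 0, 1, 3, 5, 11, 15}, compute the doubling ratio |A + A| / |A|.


|A| = 7.
Compute A + A by enumerating all 49 pairs.
A + A = {-2, -1, 0, 1, 2, 3, 4, 5, 6, 8, 10, 11, 12, 14, 15, 16, 18, 20, 22, 26, 30}, so |A + A| = 21.
K = |A + A| / |A| = 21/7 = 3/1 ≈ 3.0000.
Reference: AP of size 7 gives K = 13/7 ≈ 1.8571; a fully generic set of size 7 gives K ≈ 4.0000.

|A| = 7, |A + A| = 21, K = 21/7 = 3/1.


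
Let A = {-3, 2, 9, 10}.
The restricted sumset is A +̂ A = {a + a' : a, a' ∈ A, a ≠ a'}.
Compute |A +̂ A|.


Restricted sumset: A +̂ A = {a + a' : a ∈ A, a' ∈ A, a ≠ a'}.
Equivalently, take A + A and drop any sum 2a that is achievable ONLY as a + a for a ∈ A (i.e. sums representable only with equal summands).
Enumerate pairs (a, a') with a < a' (symmetric, so each unordered pair gives one sum; this covers all a ≠ a'):
  -3 + 2 = -1
  -3 + 9 = 6
  -3 + 10 = 7
  2 + 9 = 11
  2 + 10 = 12
  9 + 10 = 19
Collected distinct sums: {-1, 6, 7, 11, 12, 19}
|A +̂ A| = 6
(Reference bound: |A +̂ A| ≥ 2|A| - 3 for |A| ≥ 2, with |A| = 4 giving ≥ 5.)

|A +̂ A| = 6


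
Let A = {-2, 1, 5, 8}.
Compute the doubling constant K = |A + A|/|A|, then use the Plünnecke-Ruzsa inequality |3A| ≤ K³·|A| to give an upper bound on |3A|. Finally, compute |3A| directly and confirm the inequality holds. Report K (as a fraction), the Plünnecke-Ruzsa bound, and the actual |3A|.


|A| = 4.
Step 1: Compute A + A by enumerating all 16 pairs.
A + A = {-4, -1, 2, 3, 6, 9, 10, 13, 16}, so |A + A| = 9.
Step 2: Doubling constant K = |A + A|/|A| = 9/4 = 9/4 ≈ 2.2500.
Step 3: Plünnecke-Ruzsa gives |3A| ≤ K³·|A| = (2.2500)³ · 4 ≈ 45.5625.
Step 4: Compute 3A = A + A + A directly by enumerating all triples (a,b,c) ∈ A³; |3A| = 16.
Step 5: Check 16 ≤ 45.5625? Yes ✓.

K = 9/4, Plünnecke-Ruzsa bound K³|A| ≈ 45.5625, |3A| = 16, inequality holds.


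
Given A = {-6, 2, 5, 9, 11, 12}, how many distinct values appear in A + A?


A + A = {a + a' : a, a' ∈ A}; |A| = 6.
General bounds: 2|A| - 1 ≤ |A + A| ≤ |A|(|A|+1)/2, i.e. 11 ≤ |A + A| ≤ 21.
Lower bound 2|A|-1 is attained iff A is an arithmetic progression.
Enumerate sums a + a' for a ≤ a' (symmetric, so this suffices):
a = -6: -6+-6=-12, -6+2=-4, -6+5=-1, -6+9=3, -6+11=5, -6+12=6
a = 2: 2+2=4, 2+5=7, 2+9=11, 2+11=13, 2+12=14
a = 5: 5+5=10, 5+9=14, 5+11=16, 5+12=17
a = 9: 9+9=18, 9+11=20, 9+12=21
a = 11: 11+11=22, 11+12=23
a = 12: 12+12=24
Distinct sums: {-12, -4, -1, 3, 4, 5, 6, 7, 10, 11, 13, 14, 16, 17, 18, 20, 21, 22, 23, 24}
|A + A| = 20

|A + A| = 20


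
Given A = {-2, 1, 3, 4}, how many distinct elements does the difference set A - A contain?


A - A = {a - a' : a, a' ∈ A}; |A| = 4.
Bounds: 2|A|-1 ≤ |A - A| ≤ |A|² - |A| + 1, i.e. 7 ≤ |A - A| ≤ 13.
Note: 0 ∈ A - A always (from a - a). The set is symmetric: if d ∈ A - A then -d ∈ A - A.
Enumerate nonzero differences d = a - a' with a > a' (then include -d):
Positive differences: {1, 2, 3, 5, 6}
Full difference set: {0} ∪ (positive diffs) ∪ (negative diffs).
|A - A| = 1 + 2·5 = 11 (matches direct enumeration: 11).

|A - A| = 11


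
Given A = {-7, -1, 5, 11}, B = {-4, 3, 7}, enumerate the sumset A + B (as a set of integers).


A + B = {a + b : a ∈ A, b ∈ B}.
Enumerate all |A|·|B| = 4·3 = 12 pairs (a, b) and collect distinct sums.
a = -7: -7+-4=-11, -7+3=-4, -7+7=0
a = -1: -1+-4=-5, -1+3=2, -1+7=6
a = 5: 5+-4=1, 5+3=8, 5+7=12
a = 11: 11+-4=7, 11+3=14, 11+7=18
Collecting distinct sums: A + B = {-11, -5, -4, 0, 1, 2, 6, 7, 8, 12, 14, 18}
|A + B| = 12

A + B = {-11, -5, -4, 0, 1, 2, 6, 7, 8, 12, 14, 18}


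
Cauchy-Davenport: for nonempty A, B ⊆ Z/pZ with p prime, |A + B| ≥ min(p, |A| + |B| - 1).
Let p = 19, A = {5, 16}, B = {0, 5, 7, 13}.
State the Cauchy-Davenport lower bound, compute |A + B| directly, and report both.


Cauchy-Davenport: |A + B| ≥ min(p, |A| + |B| - 1) for A, B nonempty in Z/pZ.
|A| = 2, |B| = 4, p = 19.
CD lower bound = min(19, 2 + 4 - 1) = min(19, 5) = 5.
Compute A + B mod 19 directly:
a = 5: 5+0=5, 5+5=10, 5+7=12, 5+13=18
a = 16: 16+0=16, 16+5=2, 16+7=4, 16+13=10
A + B = {2, 4, 5, 10, 12, 16, 18}, so |A + B| = 7.
Verify: 7 ≥ 5? Yes ✓.

CD lower bound = 5, actual |A + B| = 7.


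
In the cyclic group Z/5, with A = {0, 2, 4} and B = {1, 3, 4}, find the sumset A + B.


Work in Z/5Z: reduce every sum a + b modulo 5.
Enumerate all 9 pairs:
a = 0: 0+1=1, 0+3=3, 0+4=4
a = 2: 2+1=3, 2+3=0, 2+4=1
a = 4: 4+1=0, 4+3=2, 4+4=3
Distinct residues collected: {0, 1, 2, 3, 4}
|A + B| = 5 (out of 5 total residues).

A + B = {0, 1, 2, 3, 4}


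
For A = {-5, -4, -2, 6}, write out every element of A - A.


A - A = {a - a' : a, a' ∈ A}.
Compute a - a' for each ordered pair (a, a'):
a = -5: -5--5=0, -5--4=-1, -5--2=-3, -5-6=-11
a = -4: -4--5=1, -4--4=0, -4--2=-2, -4-6=-10
a = -2: -2--5=3, -2--4=2, -2--2=0, -2-6=-8
a = 6: 6--5=11, 6--4=10, 6--2=8, 6-6=0
Collecting distinct values (and noting 0 appears from a-a):
A - A = {-11, -10, -8, -3, -2, -1, 0, 1, 2, 3, 8, 10, 11}
|A - A| = 13

A - A = {-11, -10, -8, -3, -2, -1, 0, 1, 2, 3, 8, 10, 11}


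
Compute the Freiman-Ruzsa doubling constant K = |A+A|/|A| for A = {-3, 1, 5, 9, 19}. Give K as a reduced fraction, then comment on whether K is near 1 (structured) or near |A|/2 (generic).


|A| = 5.
Compute A + A by enumerating all 25 pairs.
A + A = {-6, -2, 2, 6, 10, 14, 16, 18, 20, 24, 28, 38}, so |A + A| = 12.
K = |A + A| / |A| = 12/5 (already in lowest terms) ≈ 2.4000.
Reference: AP of size 5 gives K = 9/5 ≈ 1.8000; a fully generic set of size 5 gives K ≈ 3.0000.

|A| = 5, |A + A| = 12, K = 12/5.


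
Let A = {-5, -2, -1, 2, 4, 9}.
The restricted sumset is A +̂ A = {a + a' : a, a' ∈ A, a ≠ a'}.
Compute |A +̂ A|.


Restricted sumset: A +̂ A = {a + a' : a ∈ A, a' ∈ A, a ≠ a'}.
Equivalently, take A + A and drop any sum 2a that is achievable ONLY as a + a for a ∈ A (i.e. sums representable only with equal summands).
Enumerate pairs (a, a') with a < a' (symmetric, so each unordered pair gives one sum; this covers all a ≠ a'):
  -5 + -2 = -7
  -5 + -1 = -6
  -5 + 2 = -3
  -5 + 4 = -1
  -5 + 9 = 4
  -2 + -1 = -3
  -2 + 2 = 0
  -2 + 4 = 2
  -2 + 9 = 7
  -1 + 2 = 1
  -1 + 4 = 3
  -1 + 9 = 8
  2 + 4 = 6
  2 + 9 = 11
  4 + 9 = 13
Collected distinct sums: {-7, -6, -3, -1, 0, 1, 2, 3, 4, 6, 7, 8, 11, 13}
|A +̂ A| = 14
(Reference bound: |A +̂ A| ≥ 2|A| - 3 for |A| ≥ 2, with |A| = 6 giving ≥ 9.)

|A +̂ A| = 14


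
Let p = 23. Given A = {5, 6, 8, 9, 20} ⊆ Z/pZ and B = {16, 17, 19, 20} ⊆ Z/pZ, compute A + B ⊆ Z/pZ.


Work in Z/23Z: reduce every sum a + b modulo 23.
Enumerate all 20 pairs:
a = 5: 5+16=21, 5+17=22, 5+19=1, 5+20=2
a = 6: 6+16=22, 6+17=0, 6+19=2, 6+20=3
a = 8: 8+16=1, 8+17=2, 8+19=4, 8+20=5
a = 9: 9+16=2, 9+17=3, 9+19=5, 9+20=6
a = 20: 20+16=13, 20+17=14, 20+19=16, 20+20=17
Distinct residues collected: {0, 1, 2, 3, 4, 5, 6, 13, 14, 16, 17, 21, 22}
|A + B| = 13 (out of 23 total residues).

A + B = {0, 1, 2, 3, 4, 5, 6, 13, 14, 16, 17, 21, 22}


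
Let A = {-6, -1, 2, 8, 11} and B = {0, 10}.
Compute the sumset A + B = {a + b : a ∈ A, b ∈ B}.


A + B = {a + b : a ∈ A, b ∈ B}.
Enumerate all |A|·|B| = 5·2 = 10 pairs (a, b) and collect distinct sums.
a = -6: -6+0=-6, -6+10=4
a = -1: -1+0=-1, -1+10=9
a = 2: 2+0=2, 2+10=12
a = 8: 8+0=8, 8+10=18
a = 11: 11+0=11, 11+10=21
Collecting distinct sums: A + B = {-6, -1, 2, 4, 8, 9, 11, 12, 18, 21}
|A + B| = 10

A + B = {-6, -1, 2, 4, 8, 9, 11, 12, 18, 21}


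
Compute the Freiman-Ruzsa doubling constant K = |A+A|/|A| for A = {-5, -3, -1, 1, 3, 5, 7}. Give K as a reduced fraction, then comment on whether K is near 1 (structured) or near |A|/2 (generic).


|A| = 7.
Compute A + A by enumerating all 49 pairs.
A + A = {-10, -8, -6, -4, -2, 0, 2, 4, 6, 8, 10, 12, 14}, so |A + A| = 13.
K = |A + A| / |A| = 13/7 (already in lowest terms) ≈ 1.8571.
Reference: AP of size 7 gives K = 13/7 ≈ 1.8571; a fully generic set of size 7 gives K ≈ 4.0000.

|A| = 7, |A + A| = 13, K = 13/7.


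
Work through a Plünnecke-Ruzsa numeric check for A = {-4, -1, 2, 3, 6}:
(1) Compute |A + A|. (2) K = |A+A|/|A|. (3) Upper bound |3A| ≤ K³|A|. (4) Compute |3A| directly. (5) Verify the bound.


|A| = 5.
Step 1: Compute A + A by enumerating all 25 pairs.
A + A = {-8, -5, -2, -1, 1, 2, 4, 5, 6, 8, 9, 12}, so |A + A| = 12.
Step 2: Doubling constant K = |A + A|/|A| = 12/5 = 12/5 ≈ 2.4000.
Step 3: Plünnecke-Ruzsa gives |3A| ≤ K³·|A| = (2.4000)³ · 5 ≈ 69.1200.
Step 4: Compute 3A = A + A + A directly by enumerating all triples (a,b,c) ∈ A³; |3A| = 22.
Step 5: Check 22 ≤ 69.1200? Yes ✓.

K = 12/5, Plünnecke-Ruzsa bound K³|A| ≈ 69.1200, |3A| = 22, inequality holds.


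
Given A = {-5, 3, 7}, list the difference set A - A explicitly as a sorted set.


A - A = {a - a' : a, a' ∈ A}.
Compute a - a' for each ordered pair (a, a'):
a = -5: -5--5=0, -5-3=-8, -5-7=-12
a = 3: 3--5=8, 3-3=0, 3-7=-4
a = 7: 7--5=12, 7-3=4, 7-7=0
Collecting distinct values (and noting 0 appears from a-a):
A - A = {-12, -8, -4, 0, 4, 8, 12}
|A - A| = 7

A - A = {-12, -8, -4, 0, 4, 8, 12}


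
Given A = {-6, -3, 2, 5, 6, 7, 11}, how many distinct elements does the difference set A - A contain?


A - A = {a - a' : a, a' ∈ A}; |A| = 7.
Bounds: 2|A|-1 ≤ |A - A| ≤ |A|² - |A| + 1, i.e. 13 ≤ |A - A| ≤ 43.
Note: 0 ∈ A - A always (from a - a). The set is symmetric: if d ∈ A - A then -d ∈ A - A.
Enumerate nonzero differences d = a - a' with a > a' (then include -d):
Positive differences: {1, 2, 3, 4, 5, 6, 8, 9, 10, 11, 12, 13, 14, 17}
Full difference set: {0} ∪ (positive diffs) ∪ (negative diffs).
|A - A| = 1 + 2·14 = 29 (matches direct enumeration: 29).

|A - A| = 29


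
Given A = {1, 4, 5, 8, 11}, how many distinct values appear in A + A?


A + A = {a + a' : a, a' ∈ A}; |A| = 5.
General bounds: 2|A| - 1 ≤ |A + A| ≤ |A|(|A|+1)/2, i.e. 9 ≤ |A + A| ≤ 15.
Lower bound 2|A|-1 is attained iff A is an arithmetic progression.
Enumerate sums a + a' for a ≤ a' (symmetric, so this suffices):
a = 1: 1+1=2, 1+4=5, 1+5=6, 1+8=9, 1+11=12
a = 4: 4+4=8, 4+5=9, 4+8=12, 4+11=15
a = 5: 5+5=10, 5+8=13, 5+11=16
a = 8: 8+8=16, 8+11=19
a = 11: 11+11=22
Distinct sums: {2, 5, 6, 8, 9, 10, 12, 13, 15, 16, 19, 22}
|A + A| = 12

|A + A| = 12


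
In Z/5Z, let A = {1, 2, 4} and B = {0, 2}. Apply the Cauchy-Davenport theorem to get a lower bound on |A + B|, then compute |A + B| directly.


Cauchy-Davenport: |A + B| ≥ min(p, |A| + |B| - 1) for A, B nonempty in Z/pZ.
|A| = 3, |B| = 2, p = 5.
CD lower bound = min(5, 3 + 2 - 1) = min(5, 4) = 4.
Compute A + B mod 5 directly:
a = 1: 1+0=1, 1+2=3
a = 2: 2+0=2, 2+2=4
a = 4: 4+0=4, 4+2=1
A + B = {1, 2, 3, 4}, so |A + B| = 4.
Verify: 4 ≥ 4? Yes ✓.

CD lower bound = 4, actual |A + B| = 4.


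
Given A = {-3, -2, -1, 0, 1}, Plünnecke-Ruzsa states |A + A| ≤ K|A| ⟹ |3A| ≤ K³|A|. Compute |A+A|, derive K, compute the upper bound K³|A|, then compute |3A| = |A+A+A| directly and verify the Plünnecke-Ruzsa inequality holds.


|A| = 5.
Step 1: Compute A + A by enumerating all 25 pairs.
A + A = {-6, -5, -4, -3, -2, -1, 0, 1, 2}, so |A + A| = 9.
Step 2: Doubling constant K = |A + A|/|A| = 9/5 = 9/5 ≈ 1.8000.
Step 3: Plünnecke-Ruzsa gives |3A| ≤ K³·|A| = (1.8000)³ · 5 ≈ 29.1600.
Step 4: Compute 3A = A + A + A directly by enumerating all triples (a,b,c) ∈ A³; |3A| = 13.
Step 5: Check 13 ≤ 29.1600? Yes ✓.

K = 9/5, Plünnecke-Ruzsa bound K³|A| ≈ 29.1600, |3A| = 13, inequality holds.


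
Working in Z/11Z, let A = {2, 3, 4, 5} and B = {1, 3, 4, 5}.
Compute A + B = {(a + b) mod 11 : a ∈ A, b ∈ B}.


Work in Z/11Z: reduce every sum a + b modulo 11.
Enumerate all 16 pairs:
a = 2: 2+1=3, 2+3=5, 2+4=6, 2+5=7
a = 3: 3+1=4, 3+3=6, 3+4=7, 3+5=8
a = 4: 4+1=5, 4+3=7, 4+4=8, 4+5=9
a = 5: 5+1=6, 5+3=8, 5+4=9, 5+5=10
Distinct residues collected: {3, 4, 5, 6, 7, 8, 9, 10}
|A + B| = 8 (out of 11 total residues).

A + B = {3, 4, 5, 6, 7, 8, 9, 10}


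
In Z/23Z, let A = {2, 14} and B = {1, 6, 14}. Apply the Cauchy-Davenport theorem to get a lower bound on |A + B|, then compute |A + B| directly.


Cauchy-Davenport: |A + B| ≥ min(p, |A| + |B| - 1) for A, B nonempty in Z/pZ.
|A| = 2, |B| = 3, p = 23.
CD lower bound = min(23, 2 + 3 - 1) = min(23, 4) = 4.
Compute A + B mod 23 directly:
a = 2: 2+1=3, 2+6=8, 2+14=16
a = 14: 14+1=15, 14+6=20, 14+14=5
A + B = {3, 5, 8, 15, 16, 20}, so |A + B| = 6.
Verify: 6 ≥ 4? Yes ✓.

CD lower bound = 4, actual |A + B| = 6.


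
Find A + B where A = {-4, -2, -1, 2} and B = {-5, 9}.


A + B = {a + b : a ∈ A, b ∈ B}.
Enumerate all |A|·|B| = 4·2 = 8 pairs (a, b) and collect distinct sums.
a = -4: -4+-5=-9, -4+9=5
a = -2: -2+-5=-7, -2+9=7
a = -1: -1+-5=-6, -1+9=8
a = 2: 2+-5=-3, 2+9=11
Collecting distinct sums: A + B = {-9, -7, -6, -3, 5, 7, 8, 11}
|A + B| = 8

A + B = {-9, -7, -6, -3, 5, 7, 8, 11}


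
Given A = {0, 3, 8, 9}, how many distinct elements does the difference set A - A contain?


A - A = {a - a' : a, a' ∈ A}; |A| = 4.
Bounds: 2|A|-1 ≤ |A - A| ≤ |A|² - |A| + 1, i.e. 7 ≤ |A - A| ≤ 13.
Note: 0 ∈ A - A always (from a - a). The set is symmetric: if d ∈ A - A then -d ∈ A - A.
Enumerate nonzero differences d = a - a' with a > a' (then include -d):
Positive differences: {1, 3, 5, 6, 8, 9}
Full difference set: {0} ∪ (positive diffs) ∪ (negative diffs).
|A - A| = 1 + 2·6 = 13 (matches direct enumeration: 13).

|A - A| = 13


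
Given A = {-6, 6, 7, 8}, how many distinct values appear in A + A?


A + A = {a + a' : a, a' ∈ A}; |A| = 4.
General bounds: 2|A| - 1 ≤ |A + A| ≤ |A|(|A|+1)/2, i.e. 7 ≤ |A + A| ≤ 10.
Lower bound 2|A|-1 is attained iff A is an arithmetic progression.
Enumerate sums a + a' for a ≤ a' (symmetric, so this suffices):
a = -6: -6+-6=-12, -6+6=0, -6+7=1, -6+8=2
a = 6: 6+6=12, 6+7=13, 6+8=14
a = 7: 7+7=14, 7+8=15
a = 8: 8+8=16
Distinct sums: {-12, 0, 1, 2, 12, 13, 14, 15, 16}
|A + A| = 9

|A + A| = 9


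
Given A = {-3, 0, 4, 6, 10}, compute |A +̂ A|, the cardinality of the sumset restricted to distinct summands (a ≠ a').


Restricted sumset: A +̂ A = {a + a' : a ∈ A, a' ∈ A, a ≠ a'}.
Equivalently, take A + A and drop any sum 2a that is achievable ONLY as a + a for a ∈ A (i.e. sums representable only with equal summands).
Enumerate pairs (a, a') with a < a' (symmetric, so each unordered pair gives one sum; this covers all a ≠ a'):
  -3 + 0 = -3
  -3 + 4 = 1
  -3 + 6 = 3
  -3 + 10 = 7
  0 + 4 = 4
  0 + 6 = 6
  0 + 10 = 10
  4 + 6 = 10
  4 + 10 = 14
  6 + 10 = 16
Collected distinct sums: {-3, 1, 3, 4, 6, 7, 10, 14, 16}
|A +̂ A| = 9
(Reference bound: |A +̂ A| ≥ 2|A| - 3 for |A| ≥ 2, with |A| = 5 giving ≥ 7.)

|A +̂ A| = 9


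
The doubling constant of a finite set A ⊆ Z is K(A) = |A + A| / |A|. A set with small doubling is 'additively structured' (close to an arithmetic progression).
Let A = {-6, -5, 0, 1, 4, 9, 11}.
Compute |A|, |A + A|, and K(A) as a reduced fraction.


|A| = 7.
Compute A + A by enumerating all 49 pairs.
A + A = {-12, -11, -10, -6, -5, -4, -2, -1, 0, 1, 2, 3, 4, 5, 6, 8, 9, 10, 11, 12, 13, 15, 18, 20, 22}, so |A + A| = 25.
K = |A + A| / |A| = 25/7 (already in lowest terms) ≈ 3.5714.
Reference: AP of size 7 gives K = 13/7 ≈ 1.8571; a fully generic set of size 7 gives K ≈ 4.0000.

|A| = 7, |A + A| = 25, K = 25/7.


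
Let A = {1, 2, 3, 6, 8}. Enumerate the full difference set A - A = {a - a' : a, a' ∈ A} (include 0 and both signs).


A - A = {a - a' : a, a' ∈ A}.
Compute a - a' for each ordered pair (a, a'):
a = 1: 1-1=0, 1-2=-1, 1-3=-2, 1-6=-5, 1-8=-7
a = 2: 2-1=1, 2-2=0, 2-3=-1, 2-6=-4, 2-8=-6
a = 3: 3-1=2, 3-2=1, 3-3=0, 3-6=-3, 3-8=-5
a = 6: 6-1=5, 6-2=4, 6-3=3, 6-6=0, 6-8=-2
a = 8: 8-1=7, 8-2=6, 8-3=5, 8-6=2, 8-8=0
Collecting distinct values (and noting 0 appears from a-a):
A - A = {-7, -6, -5, -4, -3, -2, -1, 0, 1, 2, 3, 4, 5, 6, 7}
|A - A| = 15

A - A = {-7, -6, -5, -4, -3, -2, -1, 0, 1, 2, 3, 4, 5, 6, 7}


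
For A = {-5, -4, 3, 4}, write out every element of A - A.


A - A = {a - a' : a, a' ∈ A}.
Compute a - a' for each ordered pair (a, a'):
a = -5: -5--5=0, -5--4=-1, -5-3=-8, -5-4=-9
a = -4: -4--5=1, -4--4=0, -4-3=-7, -4-4=-8
a = 3: 3--5=8, 3--4=7, 3-3=0, 3-4=-1
a = 4: 4--5=9, 4--4=8, 4-3=1, 4-4=0
Collecting distinct values (and noting 0 appears from a-a):
A - A = {-9, -8, -7, -1, 0, 1, 7, 8, 9}
|A - A| = 9

A - A = {-9, -8, -7, -1, 0, 1, 7, 8, 9}


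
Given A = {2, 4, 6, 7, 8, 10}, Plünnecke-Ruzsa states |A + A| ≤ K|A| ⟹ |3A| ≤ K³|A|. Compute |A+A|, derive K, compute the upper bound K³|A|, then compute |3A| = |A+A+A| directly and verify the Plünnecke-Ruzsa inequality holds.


|A| = 6.
Step 1: Compute A + A by enumerating all 36 pairs.
A + A = {4, 6, 8, 9, 10, 11, 12, 13, 14, 15, 16, 17, 18, 20}, so |A + A| = 14.
Step 2: Doubling constant K = |A + A|/|A| = 14/6 = 14/6 ≈ 2.3333.
Step 3: Plünnecke-Ruzsa gives |3A| ≤ K³·|A| = (2.3333)³ · 6 ≈ 76.2222.
Step 4: Compute 3A = A + A + A directly by enumerating all triples (a,b,c) ∈ A³; |3A| = 22.
Step 5: Check 22 ≤ 76.2222? Yes ✓.

K = 14/6, Plünnecke-Ruzsa bound K³|A| ≈ 76.2222, |3A| = 22, inequality holds.


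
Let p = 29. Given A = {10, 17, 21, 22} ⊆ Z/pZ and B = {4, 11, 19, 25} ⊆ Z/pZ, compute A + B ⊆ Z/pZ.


Work in Z/29Z: reduce every sum a + b modulo 29.
Enumerate all 16 pairs:
a = 10: 10+4=14, 10+11=21, 10+19=0, 10+25=6
a = 17: 17+4=21, 17+11=28, 17+19=7, 17+25=13
a = 21: 21+4=25, 21+11=3, 21+19=11, 21+25=17
a = 22: 22+4=26, 22+11=4, 22+19=12, 22+25=18
Distinct residues collected: {0, 3, 4, 6, 7, 11, 12, 13, 14, 17, 18, 21, 25, 26, 28}
|A + B| = 15 (out of 29 total residues).

A + B = {0, 3, 4, 6, 7, 11, 12, 13, 14, 17, 18, 21, 25, 26, 28}


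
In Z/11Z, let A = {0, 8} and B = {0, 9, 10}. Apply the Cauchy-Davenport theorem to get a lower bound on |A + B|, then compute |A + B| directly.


Cauchy-Davenport: |A + B| ≥ min(p, |A| + |B| - 1) for A, B nonempty in Z/pZ.
|A| = 2, |B| = 3, p = 11.
CD lower bound = min(11, 2 + 3 - 1) = min(11, 4) = 4.
Compute A + B mod 11 directly:
a = 0: 0+0=0, 0+9=9, 0+10=10
a = 8: 8+0=8, 8+9=6, 8+10=7
A + B = {0, 6, 7, 8, 9, 10}, so |A + B| = 6.
Verify: 6 ≥ 4? Yes ✓.

CD lower bound = 4, actual |A + B| = 6.


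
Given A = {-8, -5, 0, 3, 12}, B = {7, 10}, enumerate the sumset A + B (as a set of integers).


A + B = {a + b : a ∈ A, b ∈ B}.
Enumerate all |A|·|B| = 5·2 = 10 pairs (a, b) and collect distinct sums.
a = -8: -8+7=-1, -8+10=2
a = -5: -5+7=2, -5+10=5
a = 0: 0+7=7, 0+10=10
a = 3: 3+7=10, 3+10=13
a = 12: 12+7=19, 12+10=22
Collecting distinct sums: A + B = {-1, 2, 5, 7, 10, 13, 19, 22}
|A + B| = 8

A + B = {-1, 2, 5, 7, 10, 13, 19, 22}


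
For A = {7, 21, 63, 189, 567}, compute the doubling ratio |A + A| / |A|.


|A| = 5.
Compute A + A by enumerating all 25 pairs.
A + A = {14, 28, 42, 70, 84, 126, 196, 210, 252, 378, 574, 588, 630, 756, 1134}, so |A + A| = 15.
K = |A + A| / |A| = 15/5 = 3/1 ≈ 3.0000.
Reference: AP of size 5 gives K = 9/5 ≈ 1.8000; a fully generic set of size 5 gives K ≈ 3.0000.

|A| = 5, |A + A| = 15, K = 15/5 = 3/1.


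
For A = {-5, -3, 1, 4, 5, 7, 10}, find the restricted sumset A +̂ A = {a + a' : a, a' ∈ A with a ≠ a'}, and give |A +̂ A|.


Restricted sumset: A +̂ A = {a + a' : a ∈ A, a' ∈ A, a ≠ a'}.
Equivalently, take A + A and drop any sum 2a that is achievable ONLY as a + a for a ∈ A (i.e. sums representable only with equal summands).
Enumerate pairs (a, a') with a < a' (symmetric, so each unordered pair gives one sum; this covers all a ≠ a'):
  -5 + -3 = -8
  -5 + 1 = -4
  -5 + 4 = -1
  -5 + 5 = 0
  -5 + 7 = 2
  -5 + 10 = 5
  -3 + 1 = -2
  -3 + 4 = 1
  -3 + 5 = 2
  -3 + 7 = 4
  -3 + 10 = 7
  1 + 4 = 5
  1 + 5 = 6
  1 + 7 = 8
  1 + 10 = 11
  4 + 5 = 9
  4 + 7 = 11
  4 + 10 = 14
  5 + 7 = 12
  5 + 10 = 15
  7 + 10 = 17
Collected distinct sums: {-8, -4, -2, -1, 0, 1, 2, 4, 5, 6, 7, 8, 9, 11, 12, 14, 15, 17}
|A +̂ A| = 18
(Reference bound: |A +̂ A| ≥ 2|A| - 3 for |A| ≥ 2, with |A| = 7 giving ≥ 11.)

|A +̂ A| = 18


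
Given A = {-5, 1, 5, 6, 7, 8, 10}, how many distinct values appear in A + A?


A + A = {a + a' : a, a' ∈ A}; |A| = 7.
General bounds: 2|A| - 1 ≤ |A + A| ≤ |A|(|A|+1)/2, i.e. 13 ≤ |A + A| ≤ 28.
Lower bound 2|A|-1 is attained iff A is an arithmetic progression.
Enumerate sums a + a' for a ≤ a' (symmetric, so this suffices):
a = -5: -5+-5=-10, -5+1=-4, -5+5=0, -5+6=1, -5+7=2, -5+8=3, -5+10=5
a = 1: 1+1=2, 1+5=6, 1+6=7, 1+7=8, 1+8=9, 1+10=11
a = 5: 5+5=10, 5+6=11, 5+7=12, 5+8=13, 5+10=15
a = 6: 6+6=12, 6+7=13, 6+8=14, 6+10=16
a = 7: 7+7=14, 7+8=15, 7+10=17
a = 8: 8+8=16, 8+10=18
a = 10: 10+10=20
Distinct sums: {-10, -4, 0, 1, 2, 3, 5, 6, 7, 8, 9, 10, 11, 12, 13, 14, 15, 16, 17, 18, 20}
|A + A| = 21

|A + A| = 21


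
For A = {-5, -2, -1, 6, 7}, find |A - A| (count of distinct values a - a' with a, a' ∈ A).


A - A = {a - a' : a, a' ∈ A}; |A| = 5.
Bounds: 2|A|-1 ≤ |A - A| ≤ |A|² - |A| + 1, i.e. 9 ≤ |A - A| ≤ 21.
Note: 0 ∈ A - A always (from a - a). The set is symmetric: if d ∈ A - A then -d ∈ A - A.
Enumerate nonzero differences d = a - a' with a > a' (then include -d):
Positive differences: {1, 3, 4, 7, 8, 9, 11, 12}
Full difference set: {0} ∪ (positive diffs) ∪ (negative diffs).
|A - A| = 1 + 2·8 = 17 (matches direct enumeration: 17).

|A - A| = 17


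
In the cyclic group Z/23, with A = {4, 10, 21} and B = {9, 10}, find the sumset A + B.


Work in Z/23Z: reduce every sum a + b modulo 23.
Enumerate all 6 pairs:
a = 4: 4+9=13, 4+10=14
a = 10: 10+9=19, 10+10=20
a = 21: 21+9=7, 21+10=8
Distinct residues collected: {7, 8, 13, 14, 19, 20}
|A + B| = 6 (out of 23 total residues).

A + B = {7, 8, 13, 14, 19, 20}


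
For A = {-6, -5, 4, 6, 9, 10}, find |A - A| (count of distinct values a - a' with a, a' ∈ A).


A - A = {a - a' : a, a' ∈ A}; |A| = 6.
Bounds: 2|A|-1 ≤ |A - A| ≤ |A|² - |A| + 1, i.e. 11 ≤ |A - A| ≤ 31.
Note: 0 ∈ A - A always (from a - a). The set is symmetric: if d ∈ A - A then -d ∈ A - A.
Enumerate nonzero differences d = a - a' with a > a' (then include -d):
Positive differences: {1, 2, 3, 4, 5, 6, 9, 10, 11, 12, 14, 15, 16}
Full difference set: {0} ∪ (positive diffs) ∪ (negative diffs).
|A - A| = 1 + 2·13 = 27 (matches direct enumeration: 27).

|A - A| = 27


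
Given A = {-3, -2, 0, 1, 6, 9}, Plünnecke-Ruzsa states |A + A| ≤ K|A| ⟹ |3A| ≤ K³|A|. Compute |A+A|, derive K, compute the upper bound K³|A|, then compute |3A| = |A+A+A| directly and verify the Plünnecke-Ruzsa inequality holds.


|A| = 6.
Step 1: Compute A + A by enumerating all 36 pairs.
A + A = {-6, -5, -4, -3, -2, -1, 0, 1, 2, 3, 4, 6, 7, 9, 10, 12, 15, 18}, so |A + A| = 18.
Step 2: Doubling constant K = |A + A|/|A| = 18/6 = 18/6 ≈ 3.0000.
Step 3: Plünnecke-Ruzsa gives |3A| ≤ K³·|A| = (3.0000)³ · 6 ≈ 162.0000.
Step 4: Compute 3A = A + A + A directly by enumerating all triples (a,b,c) ∈ A³; |3A| = 30.
Step 5: Check 30 ≤ 162.0000? Yes ✓.

K = 18/6, Plünnecke-Ruzsa bound K³|A| ≈ 162.0000, |3A| = 30, inequality holds.


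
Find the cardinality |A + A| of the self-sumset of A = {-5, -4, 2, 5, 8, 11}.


A + A = {a + a' : a, a' ∈ A}; |A| = 6.
General bounds: 2|A| - 1 ≤ |A + A| ≤ |A|(|A|+1)/2, i.e. 11 ≤ |A + A| ≤ 21.
Lower bound 2|A|-1 is attained iff A is an arithmetic progression.
Enumerate sums a + a' for a ≤ a' (symmetric, so this suffices):
a = -5: -5+-5=-10, -5+-4=-9, -5+2=-3, -5+5=0, -5+8=3, -5+11=6
a = -4: -4+-4=-8, -4+2=-2, -4+5=1, -4+8=4, -4+11=7
a = 2: 2+2=4, 2+5=7, 2+8=10, 2+11=13
a = 5: 5+5=10, 5+8=13, 5+11=16
a = 8: 8+8=16, 8+11=19
a = 11: 11+11=22
Distinct sums: {-10, -9, -8, -3, -2, 0, 1, 3, 4, 6, 7, 10, 13, 16, 19, 22}
|A + A| = 16

|A + A| = 16


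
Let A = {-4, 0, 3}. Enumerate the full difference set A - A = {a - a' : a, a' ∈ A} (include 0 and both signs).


A - A = {a - a' : a, a' ∈ A}.
Compute a - a' for each ordered pair (a, a'):
a = -4: -4--4=0, -4-0=-4, -4-3=-7
a = 0: 0--4=4, 0-0=0, 0-3=-3
a = 3: 3--4=7, 3-0=3, 3-3=0
Collecting distinct values (and noting 0 appears from a-a):
A - A = {-7, -4, -3, 0, 3, 4, 7}
|A - A| = 7

A - A = {-7, -4, -3, 0, 3, 4, 7}


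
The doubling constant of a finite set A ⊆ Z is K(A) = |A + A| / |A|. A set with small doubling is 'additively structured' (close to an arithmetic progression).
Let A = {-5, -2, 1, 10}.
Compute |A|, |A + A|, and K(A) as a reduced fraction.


|A| = 4.
Compute A + A by enumerating all 16 pairs.
A + A = {-10, -7, -4, -1, 2, 5, 8, 11, 20}, so |A + A| = 9.
K = |A + A| / |A| = 9/4 (already in lowest terms) ≈ 2.2500.
Reference: AP of size 4 gives K = 7/4 ≈ 1.7500; a fully generic set of size 4 gives K ≈ 2.5000.

|A| = 4, |A + A| = 9, K = 9/4.


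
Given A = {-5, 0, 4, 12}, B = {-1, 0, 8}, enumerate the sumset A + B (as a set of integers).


A + B = {a + b : a ∈ A, b ∈ B}.
Enumerate all |A|·|B| = 4·3 = 12 pairs (a, b) and collect distinct sums.
a = -5: -5+-1=-6, -5+0=-5, -5+8=3
a = 0: 0+-1=-1, 0+0=0, 0+8=8
a = 4: 4+-1=3, 4+0=4, 4+8=12
a = 12: 12+-1=11, 12+0=12, 12+8=20
Collecting distinct sums: A + B = {-6, -5, -1, 0, 3, 4, 8, 11, 12, 20}
|A + B| = 10

A + B = {-6, -5, -1, 0, 3, 4, 8, 11, 12, 20}


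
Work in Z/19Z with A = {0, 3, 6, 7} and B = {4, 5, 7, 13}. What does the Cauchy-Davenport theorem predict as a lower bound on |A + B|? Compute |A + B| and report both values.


Cauchy-Davenport: |A + B| ≥ min(p, |A| + |B| - 1) for A, B nonempty in Z/pZ.
|A| = 4, |B| = 4, p = 19.
CD lower bound = min(19, 4 + 4 - 1) = min(19, 7) = 7.
Compute A + B mod 19 directly:
a = 0: 0+4=4, 0+5=5, 0+7=7, 0+13=13
a = 3: 3+4=7, 3+5=8, 3+7=10, 3+13=16
a = 6: 6+4=10, 6+5=11, 6+7=13, 6+13=0
a = 7: 7+4=11, 7+5=12, 7+7=14, 7+13=1
A + B = {0, 1, 4, 5, 7, 8, 10, 11, 12, 13, 14, 16}, so |A + B| = 12.
Verify: 12 ≥ 7? Yes ✓.

CD lower bound = 7, actual |A + B| = 12.


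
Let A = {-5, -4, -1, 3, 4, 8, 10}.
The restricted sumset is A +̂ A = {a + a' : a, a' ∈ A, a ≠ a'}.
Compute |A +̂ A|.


Restricted sumset: A +̂ A = {a + a' : a ∈ A, a' ∈ A, a ≠ a'}.
Equivalently, take A + A and drop any sum 2a that is achievable ONLY as a + a for a ∈ A (i.e. sums representable only with equal summands).
Enumerate pairs (a, a') with a < a' (symmetric, so each unordered pair gives one sum; this covers all a ≠ a'):
  -5 + -4 = -9
  -5 + -1 = -6
  -5 + 3 = -2
  -5 + 4 = -1
  -5 + 8 = 3
  -5 + 10 = 5
  -4 + -1 = -5
  -4 + 3 = -1
  -4 + 4 = 0
  -4 + 8 = 4
  -4 + 10 = 6
  -1 + 3 = 2
  -1 + 4 = 3
  -1 + 8 = 7
  -1 + 10 = 9
  3 + 4 = 7
  3 + 8 = 11
  3 + 10 = 13
  4 + 8 = 12
  4 + 10 = 14
  8 + 10 = 18
Collected distinct sums: {-9, -6, -5, -2, -1, 0, 2, 3, 4, 5, 6, 7, 9, 11, 12, 13, 14, 18}
|A +̂ A| = 18
(Reference bound: |A +̂ A| ≥ 2|A| - 3 for |A| ≥ 2, with |A| = 7 giving ≥ 11.)

|A +̂ A| = 18


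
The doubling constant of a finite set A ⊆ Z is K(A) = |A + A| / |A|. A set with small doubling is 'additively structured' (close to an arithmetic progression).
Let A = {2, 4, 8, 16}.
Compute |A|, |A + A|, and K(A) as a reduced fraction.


|A| = 4.
Compute A + A by enumerating all 16 pairs.
A + A = {4, 6, 8, 10, 12, 16, 18, 20, 24, 32}, so |A + A| = 10.
K = |A + A| / |A| = 10/4 = 5/2 ≈ 2.5000.
Reference: AP of size 4 gives K = 7/4 ≈ 1.7500; a fully generic set of size 4 gives K ≈ 2.5000.

|A| = 4, |A + A| = 10, K = 10/4 = 5/2.


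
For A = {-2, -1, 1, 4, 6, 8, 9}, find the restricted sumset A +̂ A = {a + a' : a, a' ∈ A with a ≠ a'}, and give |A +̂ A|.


Restricted sumset: A +̂ A = {a + a' : a ∈ A, a' ∈ A, a ≠ a'}.
Equivalently, take A + A and drop any sum 2a that is achievable ONLY as a + a for a ∈ A (i.e. sums representable only with equal summands).
Enumerate pairs (a, a') with a < a' (symmetric, so each unordered pair gives one sum; this covers all a ≠ a'):
  -2 + -1 = -3
  -2 + 1 = -1
  -2 + 4 = 2
  -2 + 6 = 4
  -2 + 8 = 6
  -2 + 9 = 7
  -1 + 1 = 0
  -1 + 4 = 3
  -1 + 6 = 5
  -1 + 8 = 7
  -1 + 9 = 8
  1 + 4 = 5
  1 + 6 = 7
  1 + 8 = 9
  1 + 9 = 10
  4 + 6 = 10
  4 + 8 = 12
  4 + 9 = 13
  6 + 8 = 14
  6 + 9 = 15
  8 + 9 = 17
Collected distinct sums: {-3, -1, 0, 2, 3, 4, 5, 6, 7, 8, 9, 10, 12, 13, 14, 15, 17}
|A +̂ A| = 17
(Reference bound: |A +̂ A| ≥ 2|A| - 3 for |A| ≥ 2, with |A| = 7 giving ≥ 11.)

|A +̂ A| = 17


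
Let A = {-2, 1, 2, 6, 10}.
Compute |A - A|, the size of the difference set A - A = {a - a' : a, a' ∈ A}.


A - A = {a - a' : a, a' ∈ A}; |A| = 5.
Bounds: 2|A|-1 ≤ |A - A| ≤ |A|² - |A| + 1, i.e. 9 ≤ |A - A| ≤ 21.
Note: 0 ∈ A - A always (from a - a). The set is symmetric: if d ∈ A - A then -d ∈ A - A.
Enumerate nonzero differences d = a - a' with a > a' (then include -d):
Positive differences: {1, 3, 4, 5, 8, 9, 12}
Full difference set: {0} ∪ (positive diffs) ∪ (negative diffs).
|A - A| = 1 + 2·7 = 15 (matches direct enumeration: 15).

|A - A| = 15


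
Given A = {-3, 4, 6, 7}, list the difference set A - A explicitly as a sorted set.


A - A = {a - a' : a, a' ∈ A}.
Compute a - a' for each ordered pair (a, a'):
a = -3: -3--3=0, -3-4=-7, -3-6=-9, -3-7=-10
a = 4: 4--3=7, 4-4=0, 4-6=-2, 4-7=-3
a = 6: 6--3=9, 6-4=2, 6-6=0, 6-7=-1
a = 7: 7--3=10, 7-4=3, 7-6=1, 7-7=0
Collecting distinct values (and noting 0 appears from a-a):
A - A = {-10, -9, -7, -3, -2, -1, 0, 1, 2, 3, 7, 9, 10}
|A - A| = 13

A - A = {-10, -9, -7, -3, -2, -1, 0, 1, 2, 3, 7, 9, 10}


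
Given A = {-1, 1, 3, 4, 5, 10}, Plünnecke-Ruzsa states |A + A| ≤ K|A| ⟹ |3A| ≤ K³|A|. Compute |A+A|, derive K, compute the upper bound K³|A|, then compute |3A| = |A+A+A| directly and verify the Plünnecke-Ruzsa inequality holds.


|A| = 6.
Step 1: Compute A + A by enumerating all 36 pairs.
A + A = {-2, 0, 2, 3, 4, 5, 6, 7, 8, 9, 10, 11, 13, 14, 15, 20}, so |A + A| = 16.
Step 2: Doubling constant K = |A + A|/|A| = 16/6 = 16/6 ≈ 2.6667.
Step 3: Plünnecke-Ruzsa gives |3A| ≤ K³·|A| = (2.6667)³ · 6 ≈ 113.7778.
Step 4: Compute 3A = A + A + A directly by enumerating all triples (a,b,c) ∈ A³; |3A| = 27.
Step 5: Check 27 ≤ 113.7778? Yes ✓.

K = 16/6, Plünnecke-Ruzsa bound K³|A| ≈ 113.7778, |3A| = 27, inequality holds.


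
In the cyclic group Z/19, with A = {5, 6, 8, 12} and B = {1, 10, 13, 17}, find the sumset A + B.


Work in Z/19Z: reduce every sum a + b modulo 19.
Enumerate all 16 pairs:
a = 5: 5+1=6, 5+10=15, 5+13=18, 5+17=3
a = 6: 6+1=7, 6+10=16, 6+13=0, 6+17=4
a = 8: 8+1=9, 8+10=18, 8+13=2, 8+17=6
a = 12: 12+1=13, 12+10=3, 12+13=6, 12+17=10
Distinct residues collected: {0, 2, 3, 4, 6, 7, 9, 10, 13, 15, 16, 18}
|A + B| = 12 (out of 19 total residues).

A + B = {0, 2, 3, 4, 6, 7, 9, 10, 13, 15, 16, 18}


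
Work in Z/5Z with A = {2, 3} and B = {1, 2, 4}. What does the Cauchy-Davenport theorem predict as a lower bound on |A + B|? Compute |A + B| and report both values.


Cauchy-Davenport: |A + B| ≥ min(p, |A| + |B| - 1) for A, B nonempty in Z/pZ.
|A| = 2, |B| = 3, p = 5.
CD lower bound = min(5, 2 + 3 - 1) = min(5, 4) = 4.
Compute A + B mod 5 directly:
a = 2: 2+1=3, 2+2=4, 2+4=1
a = 3: 3+1=4, 3+2=0, 3+4=2
A + B = {0, 1, 2, 3, 4}, so |A + B| = 5.
Verify: 5 ≥ 4? Yes ✓.

CD lower bound = 4, actual |A + B| = 5.


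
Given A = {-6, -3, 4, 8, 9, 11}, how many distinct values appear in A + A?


A + A = {a + a' : a, a' ∈ A}; |A| = 6.
General bounds: 2|A| - 1 ≤ |A + A| ≤ |A|(|A|+1)/2, i.e. 11 ≤ |A + A| ≤ 21.
Lower bound 2|A|-1 is attained iff A is an arithmetic progression.
Enumerate sums a + a' for a ≤ a' (symmetric, so this suffices):
a = -6: -6+-6=-12, -6+-3=-9, -6+4=-2, -6+8=2, -6+9=3, -6+11=5
a = -3: -3+-3=-6, -3+4=1, -3+8=5, -3+9=6, -3+11=8
a = 4: 4+4=8, 4+8=12, 4+9=13, 4+11=15
a = 8: 8+8=16, 8+9=17, 8+11=19
a = 9: 9+9=18, 9+11=20
a = 11: 11+11=22
Distinct sums: {-12, -9, -6, -2, 1, 2, 3, 5, 6, 8, 12, 13, 15, 16, 17, 18, 19, 20, 22}
|A + A| = 19

|A + A| = 19


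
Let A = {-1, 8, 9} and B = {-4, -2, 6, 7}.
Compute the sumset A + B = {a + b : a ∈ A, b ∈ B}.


A + B = {a + b : a ∈ A, b ∈ B}.
Enumerate all |A|·|B| = 3·4 = 12 pairs (a, b) and collect distinct sums.
a = -1: -1+-4=-5, -1+-2=-3, -1+6=5, -1+7=6
a = 8: 8+-4=4, 8+-2=6, 8+6=14, 8+7=15
a = 9: 9+-4=5, 9+-2=7, 9+6=15, 9+7=16
Collecting distinct sums: A + B = {-5, -3, 4, 5, 6, 7, 14, 15, 16}
|A + B| = 9

A + B = {-5, -3, 4, 5, 6, 7, 14, 15, 16}


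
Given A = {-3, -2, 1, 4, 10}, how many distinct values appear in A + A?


A + A = {a + a' : a, a' ∈ A}; |A| = 5.
General bounds: 2|A| - 1 ≤ |A + A| ≤ |A|(|A|+1)/2, i.e. 9 ≤ |A + A| ≤ 15.
Lower bound 2|A|-1 is attained iff A is an arithmetic progression.
Enumerate sums a + a' for a ≤ a' (symmetric, so this suffices):
a = -3: -3+-3=-6, -3+-2=-5, -3+1=-2, -3+4=1, -3+10=7
a = -2: -2+-2=-4, -2+1=-1, -2+4=2, -2+10=8
a = 1: 1+1=2, 1+4=5, 1+10=11
a = 4: 4+4=8, 4+10=14
a = 10: 10+10=20
Distinct sums: {-6, -5, -4, -2, -1, 1, 2, 5, 7, 8, 11, 14, 20}
|A + A| = 13

|A + A| = 13


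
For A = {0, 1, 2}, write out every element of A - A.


A - A = {a - a' : a, a' ∈ A}.
Compute a - a' for each ordered pair (a, a'):
a = 0: 0-0=0, 0-1=-1, 0-2=-2
a = 1: 1-0=1, 1-1=0, 1-2=-1
a = 2: 2-0=2, 2-1=1, 2-2=0
Collecting distinct values (and noting 0 appears from a-a):
A - A = {-2, -1, 0, 1, 2}
|A - A| = 5

A - A = {-2, -1, 0, 1, 2}


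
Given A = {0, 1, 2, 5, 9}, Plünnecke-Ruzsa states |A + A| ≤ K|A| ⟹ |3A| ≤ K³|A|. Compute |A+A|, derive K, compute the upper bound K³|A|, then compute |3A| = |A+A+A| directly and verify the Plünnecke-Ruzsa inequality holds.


|A| = 5.
Step 1: Compute A + A by enumerating all 25 pairs.
A + A = {0, 1, 2, 3, 4, 5, 6, 7, 9, 10, 11, 14, 18}, so |A + A| = 13.
Step 2: Doubling constant K = |A + A|/|A| = 13/5 = 13/5 ≈ 2.6000.
Step 3: Plünnecke-Ruzsa gives |3A| ≤ K³·|A| = (2.6000)³ · 5 ≈ 87.8800.
Step 4: Compute 3A = A + A + A directly by enumerating all triples (a,b,c) ∈ A³; |3A| = 22.
Step 5: Check 22 ≤ 87.8800? Yes ✓.

K = 13/5, Plünnecke-Ruzsa bound K³|A| ≈ 87.8800, |3A| = 22, inequality holds.


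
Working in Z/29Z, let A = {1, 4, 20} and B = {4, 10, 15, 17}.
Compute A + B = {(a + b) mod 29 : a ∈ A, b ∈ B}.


Work in Z/29Z: reduce every sum a + b modulo 29.
Enumerate all 12 pairs:
a = 1: 1+4=5, 1+10=11, 1+15=16, 1+17=18
a = 4: 4+4=8, 4+10=14, 4+15=19, 4+17=21
a = 20: 20+4=24, 20+10=1, 20+15=6, 20+17=8
Distinct residues collected: {1, 5, 6, 8, 11, 14, 16, 18, 19, 21, 24}
|A + B| = 11 (out of 29 total residues).

A + B = {1, 5, 6, 8, 11, 14, 16, 18, 19, 21, 24}


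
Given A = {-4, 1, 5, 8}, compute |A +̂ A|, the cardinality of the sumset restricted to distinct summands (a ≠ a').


Restricted sumset: A +̂ A = {a + a' : a ∈ A, a' ∈ A, a ≠ a'}.
Equivalently, take A + A and drop any sum 2a that is achievable ONLY as a + a for a ∈ A (i.e. sums representable only with equal summands).
Enumerate pairs (a, a') with a < a' (symmetric, so each unordered pair gives one sum; this covers all a ≠ a'):
  -4 + 1 = -3
  -4 + 5 = 1
  -4 + 8 = 4
  1 + 5 = 6
  1 + 8 = 9
  5 + 8 = 13
Collected distinct sums: {-3, 1, 4, 6, 9, 13}
|A +̂ A| = 6
(Reference bound: |A +̂ A| ≥ 2|A| - 3 for |A| ≥ 2, with |A| = 4 giving ≥ 5.)

|A +̂ A| = 6
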